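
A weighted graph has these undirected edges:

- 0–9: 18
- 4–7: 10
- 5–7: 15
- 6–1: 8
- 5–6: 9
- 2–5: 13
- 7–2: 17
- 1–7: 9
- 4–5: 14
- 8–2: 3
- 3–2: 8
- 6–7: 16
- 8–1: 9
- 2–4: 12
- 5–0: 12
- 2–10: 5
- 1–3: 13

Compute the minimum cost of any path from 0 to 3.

Enumerating some paths:
0–5–6–1–3: 12+9+8+13 = 42
0–5–2–3: 12+13+8 = 33
0–5–4–2–3: 12+14+12+8 = 46
Cheapest is 0–5–2–3 at 33.

33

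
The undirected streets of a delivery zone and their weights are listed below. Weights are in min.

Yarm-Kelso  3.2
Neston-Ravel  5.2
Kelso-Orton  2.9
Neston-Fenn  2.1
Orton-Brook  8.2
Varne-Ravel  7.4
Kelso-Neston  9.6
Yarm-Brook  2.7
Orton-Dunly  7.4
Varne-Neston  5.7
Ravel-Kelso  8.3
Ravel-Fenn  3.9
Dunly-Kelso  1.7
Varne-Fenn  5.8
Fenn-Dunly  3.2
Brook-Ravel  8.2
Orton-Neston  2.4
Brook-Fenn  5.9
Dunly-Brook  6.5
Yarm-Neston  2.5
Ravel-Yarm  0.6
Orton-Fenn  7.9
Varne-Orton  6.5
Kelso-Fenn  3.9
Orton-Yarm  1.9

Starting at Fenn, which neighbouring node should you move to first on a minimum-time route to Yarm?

Ravel

Compare a few routes:
Fenn–Neston–Yarm: 2.1+2.5 = 4.6
Fenn–Ravel–Yarm: 3.9+0.6 = 4.5
Fenn–Neston–Orton–Yarm: 2.1+2.4+1.9 = 6.4
The minimum is 4.5 min via Fenn–Ravel–Yarm.
So from Fenn the first move is to Ravel.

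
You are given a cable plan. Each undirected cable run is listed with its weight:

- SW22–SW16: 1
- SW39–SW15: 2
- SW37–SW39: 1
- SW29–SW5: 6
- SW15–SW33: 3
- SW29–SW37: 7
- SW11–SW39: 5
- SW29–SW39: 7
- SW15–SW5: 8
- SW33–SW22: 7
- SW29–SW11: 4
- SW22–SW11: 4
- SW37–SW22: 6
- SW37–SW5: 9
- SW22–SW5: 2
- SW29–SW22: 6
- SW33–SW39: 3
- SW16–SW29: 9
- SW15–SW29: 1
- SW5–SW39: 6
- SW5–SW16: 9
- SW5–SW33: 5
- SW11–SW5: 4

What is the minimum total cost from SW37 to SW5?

Enumerating some paths:
SW37 → SW39 → SW5: 1+6 = 7
SW37 → SW5: 9 = 9
SW37 → SW39 → SW33 → SW5: 1+3+5 = 9
SW37 → SW22 → SW5: 6+2 = 8
The minimum is 7 via SW37 → SW39 → SW5.

7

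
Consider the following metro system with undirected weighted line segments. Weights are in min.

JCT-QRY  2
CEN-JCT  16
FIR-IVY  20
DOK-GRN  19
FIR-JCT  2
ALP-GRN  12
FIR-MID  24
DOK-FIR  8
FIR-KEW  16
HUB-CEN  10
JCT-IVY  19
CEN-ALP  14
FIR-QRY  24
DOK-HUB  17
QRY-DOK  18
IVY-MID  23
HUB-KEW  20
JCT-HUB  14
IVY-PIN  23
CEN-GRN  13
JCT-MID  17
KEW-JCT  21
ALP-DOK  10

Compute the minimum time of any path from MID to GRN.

Candidate routes:
MID - JCT - FIR - DOK - GRN: 17+2+8+19 = 46
MID - JCT - FIR - DOK - ALP - GRN: 17+2+8+10+12 = 49
The minimum is 46 min via MID - JCT - FIR - DOK - GRN.

46 min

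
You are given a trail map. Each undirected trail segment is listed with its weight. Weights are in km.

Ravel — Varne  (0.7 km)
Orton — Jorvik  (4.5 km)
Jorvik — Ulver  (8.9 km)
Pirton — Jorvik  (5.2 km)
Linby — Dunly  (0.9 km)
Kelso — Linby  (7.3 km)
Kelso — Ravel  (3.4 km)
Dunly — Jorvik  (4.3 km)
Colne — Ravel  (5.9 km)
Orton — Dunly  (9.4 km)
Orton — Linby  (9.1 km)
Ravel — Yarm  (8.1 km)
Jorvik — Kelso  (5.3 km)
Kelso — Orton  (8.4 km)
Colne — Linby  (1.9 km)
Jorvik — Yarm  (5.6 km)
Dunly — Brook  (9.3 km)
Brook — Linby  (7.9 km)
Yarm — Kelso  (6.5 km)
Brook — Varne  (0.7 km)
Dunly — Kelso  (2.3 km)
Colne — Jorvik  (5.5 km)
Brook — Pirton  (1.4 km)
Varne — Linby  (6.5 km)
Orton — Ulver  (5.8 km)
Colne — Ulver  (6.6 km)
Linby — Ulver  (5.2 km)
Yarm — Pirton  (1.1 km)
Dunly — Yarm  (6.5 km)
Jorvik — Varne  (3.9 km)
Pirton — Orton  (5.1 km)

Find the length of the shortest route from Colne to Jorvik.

Settle nodes by increasing distance from Colne:
Colne: 0
Linby: 1.9  (via Colne)
Dunly: 2.8  (via Linby)
Kelso: 5.1  (via Dunly)
Jorvik: 5.5  (via Colne)
Shortest route: Colne → Jorvik = 5.5 km.

5.5 km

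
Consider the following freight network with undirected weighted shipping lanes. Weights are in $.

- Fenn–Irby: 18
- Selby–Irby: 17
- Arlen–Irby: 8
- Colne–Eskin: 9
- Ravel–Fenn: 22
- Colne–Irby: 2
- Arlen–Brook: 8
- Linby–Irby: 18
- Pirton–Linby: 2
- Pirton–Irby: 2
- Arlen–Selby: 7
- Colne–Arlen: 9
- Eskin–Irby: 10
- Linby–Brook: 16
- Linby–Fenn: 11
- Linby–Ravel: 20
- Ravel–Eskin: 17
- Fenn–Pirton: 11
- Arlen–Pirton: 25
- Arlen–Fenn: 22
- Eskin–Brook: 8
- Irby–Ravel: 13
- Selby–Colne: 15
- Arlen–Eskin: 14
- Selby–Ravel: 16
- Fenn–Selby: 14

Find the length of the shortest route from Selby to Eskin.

Shortest distances from Selby:
Selby: 0
Arlen: 7  (via Selby)
Fenn: 14  (via Selby)
Brook: 15  (via Arlen)
Irby: 15  (via Arlen)
Colne: 15  (via Selby)
Ravel: 16  (via Selby)
Pirton: 17  (via Irby)
Linby: 19  (via Pirton)
Eskin: 21  (via Arlen)
Shortest route: Selby → Arlen → Eskin = $21.

$21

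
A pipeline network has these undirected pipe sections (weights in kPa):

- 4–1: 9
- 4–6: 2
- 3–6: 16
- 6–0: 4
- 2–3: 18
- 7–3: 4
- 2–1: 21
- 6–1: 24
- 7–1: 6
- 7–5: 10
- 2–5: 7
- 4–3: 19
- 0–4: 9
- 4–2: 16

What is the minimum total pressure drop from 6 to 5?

Running Dijkstra from 6:
6: 0
4: 2  (via 6)
0: 4  (via 6)
1: 11  (via 4)
3: 16  (via 6)
7: 17  (via 1)
2: 18  (via 4)
5: 25  (via 2)
Shortest route: 6 → 4 → 2 → 5 = 25 kPa.

25 kPa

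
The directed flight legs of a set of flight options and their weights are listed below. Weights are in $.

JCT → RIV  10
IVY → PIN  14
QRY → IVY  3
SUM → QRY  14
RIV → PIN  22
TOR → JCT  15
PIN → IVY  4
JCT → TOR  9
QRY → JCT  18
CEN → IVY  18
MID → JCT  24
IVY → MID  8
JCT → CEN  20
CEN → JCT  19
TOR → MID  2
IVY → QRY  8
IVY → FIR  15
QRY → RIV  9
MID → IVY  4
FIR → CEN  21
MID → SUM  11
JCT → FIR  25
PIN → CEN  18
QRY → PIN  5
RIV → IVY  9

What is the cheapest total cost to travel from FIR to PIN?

$52

Shortest distances from FIR:
FIR: 0
CEN: 21  (via FIR)
IVY: 39  (via CEN)
JCT: 40  (via CEN)
MID: 47  (via IVY)
QRY: 47  (via IVY)
TOR: 49  (via JCT)
RIV: 50  (via JCT)
PIN: 52  (via QRY)
Shortest route: FIR → CEN → IVY → QRY → PIN = $52.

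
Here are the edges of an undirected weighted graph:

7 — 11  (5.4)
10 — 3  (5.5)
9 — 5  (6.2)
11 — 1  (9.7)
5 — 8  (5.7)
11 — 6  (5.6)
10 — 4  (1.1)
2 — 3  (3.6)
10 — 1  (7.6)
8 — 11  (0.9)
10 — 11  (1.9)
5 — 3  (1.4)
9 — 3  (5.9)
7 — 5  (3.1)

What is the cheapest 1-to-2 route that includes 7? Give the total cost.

Best 1 to 7: 1 → 10 → 11 → 7 costing 14.9
Best 7 to 2: 7 → 5 → 3 → 2 costing 8.1
Total via 7: 14.9 + 8.1 = 23.

23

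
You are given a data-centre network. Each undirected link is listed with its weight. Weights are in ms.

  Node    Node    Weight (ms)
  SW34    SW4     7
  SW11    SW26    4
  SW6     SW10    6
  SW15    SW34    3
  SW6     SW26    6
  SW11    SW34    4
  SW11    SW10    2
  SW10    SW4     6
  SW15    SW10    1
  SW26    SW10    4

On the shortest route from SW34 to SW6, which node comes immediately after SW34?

Enumerating some paths:
SW34 → SW11 → SW10 → SW6: 4+2+6 = 12
SW34 → SW15 → SW10 → SW6: 3+1+6 = 10
Cheapest is SW34 → SW15 → SW10 → SW6 at 10 ms.
So from SW34 the first move is to SW15.

SW15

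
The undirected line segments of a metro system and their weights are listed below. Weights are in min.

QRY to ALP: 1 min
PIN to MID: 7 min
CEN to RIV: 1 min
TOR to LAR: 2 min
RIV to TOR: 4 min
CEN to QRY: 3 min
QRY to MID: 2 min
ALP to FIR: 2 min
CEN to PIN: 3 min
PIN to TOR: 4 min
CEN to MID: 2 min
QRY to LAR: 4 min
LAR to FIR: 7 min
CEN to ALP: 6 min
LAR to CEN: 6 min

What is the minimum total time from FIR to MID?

5 min

Enumerating some paths:
FIR–ALP–CEN–MID: 2+6+2 = 10
FIR–ALP–QRY–MID: 2+1+2 = 5
FIR–ALP–QRY–CEN–MID: 2+1+3+2 = 8
Cheapest is FIR–ALP–QRY–MID at 5 min.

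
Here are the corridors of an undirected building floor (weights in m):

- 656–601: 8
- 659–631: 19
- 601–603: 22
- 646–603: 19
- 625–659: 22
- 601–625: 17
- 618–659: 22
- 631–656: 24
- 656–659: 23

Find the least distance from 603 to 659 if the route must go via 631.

Shortest 603→631: 603 → 601 → 656 → 631 = 54
Best 631 to 659: 631 → 659 costing 19
Total via 631: 54 + 19 = 73 m.

73 m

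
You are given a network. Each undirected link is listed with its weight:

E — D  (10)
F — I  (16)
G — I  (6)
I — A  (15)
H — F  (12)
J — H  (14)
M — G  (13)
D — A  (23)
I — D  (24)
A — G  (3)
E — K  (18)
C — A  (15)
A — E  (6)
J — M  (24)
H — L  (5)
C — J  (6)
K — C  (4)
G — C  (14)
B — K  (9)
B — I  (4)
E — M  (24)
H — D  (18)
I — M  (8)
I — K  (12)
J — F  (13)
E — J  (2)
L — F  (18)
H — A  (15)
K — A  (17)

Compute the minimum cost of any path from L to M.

36

Candidate routes:
L - H - F - I - M: 5+12+16+8 = 41
L - H - A - G - I - M: 5+15+3+6+8 = 37
L - H - A - G - M: 5+15+3+13 = 36
L - F - I - M: 18+16+8 = 42
The minimum is 36 via L - H - A - G - M.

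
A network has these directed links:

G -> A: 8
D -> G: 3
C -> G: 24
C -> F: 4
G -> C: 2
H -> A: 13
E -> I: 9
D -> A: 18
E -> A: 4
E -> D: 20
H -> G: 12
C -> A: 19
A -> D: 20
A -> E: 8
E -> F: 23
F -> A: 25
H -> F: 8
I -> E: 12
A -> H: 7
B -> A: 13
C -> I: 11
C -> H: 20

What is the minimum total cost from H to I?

Compare a few routes:
H → A → D → G → C → I: 13+20+3+2+11 = 49
H → G → A → E → I: 12+8+8+9 = 37
H → G → C → I: 12+2+11 = 25
H → A → E → I: 13+8+9 = 30
Cheapest is H → G → C → I at 25.

25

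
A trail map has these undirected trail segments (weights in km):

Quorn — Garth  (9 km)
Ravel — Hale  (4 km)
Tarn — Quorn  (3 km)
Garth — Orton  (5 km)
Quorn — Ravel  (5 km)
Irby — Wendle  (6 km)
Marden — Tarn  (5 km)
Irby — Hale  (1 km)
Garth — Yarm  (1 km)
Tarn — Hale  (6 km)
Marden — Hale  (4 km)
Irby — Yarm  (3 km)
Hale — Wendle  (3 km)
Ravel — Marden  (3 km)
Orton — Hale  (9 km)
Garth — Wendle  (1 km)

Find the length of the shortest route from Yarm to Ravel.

Settle nodes by increasing distance from Yarm:
Yarm: 0
Garth: 1  (via Yarm)
Wendle: 2  (via Garth)
Irby: 3  (via Yarm)
Hale: 4  (via Irby)
Orton: 6  (via Garth)
Marden: 8  (via Hale)
Ravel: 8  (via Hale)
Shortest route: Yarm–Irby–Hale–Ravel = 8 km.

8 km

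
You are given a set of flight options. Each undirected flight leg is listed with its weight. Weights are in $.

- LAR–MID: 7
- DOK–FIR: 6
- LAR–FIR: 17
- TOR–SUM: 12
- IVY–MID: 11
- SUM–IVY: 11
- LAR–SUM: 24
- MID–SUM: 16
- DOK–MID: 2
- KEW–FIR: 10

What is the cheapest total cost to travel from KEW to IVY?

Shortest distances from KEW:
KEW: 0
FIR: 10  (via KEW)
DOK: 16  (via FIR)
MID: 18  (via DOK)
LAR: 25  (via MID)
IVY: 29  (via MID)
Shortest route: KEW → FIR → DOK → MID → IVY = $29.

$29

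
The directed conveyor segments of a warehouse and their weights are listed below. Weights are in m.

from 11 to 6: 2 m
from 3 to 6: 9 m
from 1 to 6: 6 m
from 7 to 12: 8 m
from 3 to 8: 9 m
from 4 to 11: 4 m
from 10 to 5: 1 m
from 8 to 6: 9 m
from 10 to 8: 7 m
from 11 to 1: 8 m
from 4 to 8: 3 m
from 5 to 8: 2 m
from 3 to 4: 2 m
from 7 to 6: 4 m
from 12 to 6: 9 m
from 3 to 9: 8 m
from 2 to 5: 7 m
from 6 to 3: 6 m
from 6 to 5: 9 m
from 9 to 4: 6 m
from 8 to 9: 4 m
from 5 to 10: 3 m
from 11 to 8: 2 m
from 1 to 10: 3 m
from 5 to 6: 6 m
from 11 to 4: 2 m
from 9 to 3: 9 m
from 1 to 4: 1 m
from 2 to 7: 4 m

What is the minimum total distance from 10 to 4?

13 m

Shortest distances from 10:
10: 0
5: 1  (via 10)
8: 3  (via 5)
6: 7  (via 5)
9: 7  (via 8)
3: 13  (via 6)
4: 13  (via 9)
Shortest route: 10 → 5 → 8 → 9 → 4 = 13 m.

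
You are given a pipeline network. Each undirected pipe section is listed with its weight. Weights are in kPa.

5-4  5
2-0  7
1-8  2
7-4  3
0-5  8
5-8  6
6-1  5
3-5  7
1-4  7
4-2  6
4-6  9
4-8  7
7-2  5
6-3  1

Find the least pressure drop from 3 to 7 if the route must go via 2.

21 kPa

Best 3 to 2: 3–6–4–2 costing 16
Shortest 2→7: 2–7 = 5
Total via 2: 16 + 5 = 21 kPa.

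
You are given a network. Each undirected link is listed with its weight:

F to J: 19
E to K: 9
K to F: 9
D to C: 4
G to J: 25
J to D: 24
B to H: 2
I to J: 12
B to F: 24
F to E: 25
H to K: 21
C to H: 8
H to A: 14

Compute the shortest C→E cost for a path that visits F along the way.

Shortest C→F: C–H–B–F = 34
Best F to E: F–K–E costing 18
Total via F: 34 + 18 = 52.

52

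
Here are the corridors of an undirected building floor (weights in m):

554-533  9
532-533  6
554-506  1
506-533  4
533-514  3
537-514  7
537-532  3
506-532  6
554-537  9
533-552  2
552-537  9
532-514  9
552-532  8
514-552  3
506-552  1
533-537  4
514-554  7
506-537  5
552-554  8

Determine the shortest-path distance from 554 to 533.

Running Dijkstra from 554:
554: 0
506: 1  (via 554)
552: 2  (via 506)
533: 4  (via 552)
Shortest route: 554–506–552–533 = 4 m.

4 m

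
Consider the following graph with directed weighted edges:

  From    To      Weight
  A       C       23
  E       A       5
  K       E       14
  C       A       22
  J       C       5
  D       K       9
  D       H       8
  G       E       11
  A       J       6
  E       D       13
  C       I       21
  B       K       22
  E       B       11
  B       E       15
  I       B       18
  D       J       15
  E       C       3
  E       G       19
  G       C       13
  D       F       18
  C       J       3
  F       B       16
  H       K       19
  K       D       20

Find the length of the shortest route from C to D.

Candidate routes:
C–I–B–K–E–D: 21+18+22+14+13 = 88
C–I–B–K–D: 21+18+22+20 = 81
C–I–B–E–D: 21+18+15+13 = 67
The minimum is 67 via C–I–B–E–D.

67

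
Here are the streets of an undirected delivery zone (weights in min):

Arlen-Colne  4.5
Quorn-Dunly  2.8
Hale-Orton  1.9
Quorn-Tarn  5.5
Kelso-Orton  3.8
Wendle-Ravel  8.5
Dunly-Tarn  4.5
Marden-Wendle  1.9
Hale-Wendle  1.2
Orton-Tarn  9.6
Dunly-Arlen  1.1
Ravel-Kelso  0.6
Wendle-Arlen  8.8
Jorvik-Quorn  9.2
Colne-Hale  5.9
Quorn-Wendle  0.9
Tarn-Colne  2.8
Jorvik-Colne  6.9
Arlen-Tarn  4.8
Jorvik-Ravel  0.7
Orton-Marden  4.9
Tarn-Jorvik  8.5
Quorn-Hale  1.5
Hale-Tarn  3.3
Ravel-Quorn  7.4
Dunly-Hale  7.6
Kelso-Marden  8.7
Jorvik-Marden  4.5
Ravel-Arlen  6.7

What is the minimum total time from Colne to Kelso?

Shortest distances from Colne:
Colne: 0
Tarn: 2.8  (via Colne)
Arlen: 4.5  (via Colne)
Dunly: 5.6  (via Arlen)
Hale: 5.9  (via Colne)
Jorvik: 6.9  (via Colne)
Wendle: 7.1  (via Hale)
Quorn: 7.4  (via Hale)
Ravel: 7.6  (via Jorvik)
Orton: 7.8  (via Hale)
Kelso: 8.2  (via Ravel)
Shortest route: Colne → Jorvik → Ravel → Kelso = 8.2 min.

8.2 min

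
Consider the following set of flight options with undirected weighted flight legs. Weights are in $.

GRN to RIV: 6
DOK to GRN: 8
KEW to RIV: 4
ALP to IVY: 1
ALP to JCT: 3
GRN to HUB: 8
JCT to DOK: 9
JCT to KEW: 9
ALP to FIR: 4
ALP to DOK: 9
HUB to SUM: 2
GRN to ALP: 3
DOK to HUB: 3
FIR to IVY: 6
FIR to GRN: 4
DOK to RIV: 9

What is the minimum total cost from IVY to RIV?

$10

Settle nodes by increasing distance from IVY:
IVY: 0
ALP: 1  (via IVY)
GRN: 4  (via ALP)
JCT: 4  (via ALP)
FIR: 5  (via ALP)
DOK: 10  (via ALP)
RIV: 10  (via GRN)
Shortest route: IVY–ALP–GRN–RIV = $10.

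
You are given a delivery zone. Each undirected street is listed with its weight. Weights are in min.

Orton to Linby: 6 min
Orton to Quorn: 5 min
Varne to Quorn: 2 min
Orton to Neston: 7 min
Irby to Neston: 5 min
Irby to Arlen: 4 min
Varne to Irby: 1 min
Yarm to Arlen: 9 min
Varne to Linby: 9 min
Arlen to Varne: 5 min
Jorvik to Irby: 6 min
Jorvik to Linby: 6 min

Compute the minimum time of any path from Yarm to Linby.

Compare a few routes:
Yarm–Arlen–Varne–Linby: 9+5+9 = 23
Yarm–Arlen–Irby–Jorvik–Linby: 9+4+6+6 = 25
The minimum is 23 min via Yarm–Arlen–Varne–Linby.

23 min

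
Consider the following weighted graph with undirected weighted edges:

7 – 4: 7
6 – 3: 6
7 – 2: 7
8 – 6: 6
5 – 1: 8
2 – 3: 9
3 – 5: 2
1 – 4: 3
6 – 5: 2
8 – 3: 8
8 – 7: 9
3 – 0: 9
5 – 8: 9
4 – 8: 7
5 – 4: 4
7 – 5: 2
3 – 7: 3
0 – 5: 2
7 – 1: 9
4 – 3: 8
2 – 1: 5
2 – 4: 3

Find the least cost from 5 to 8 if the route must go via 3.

10

Best 5 to 3: 5 → 3 costing 2
Shortest 3→8: 3 → 8 = 8
Total via 3: 2 + 8 = 10.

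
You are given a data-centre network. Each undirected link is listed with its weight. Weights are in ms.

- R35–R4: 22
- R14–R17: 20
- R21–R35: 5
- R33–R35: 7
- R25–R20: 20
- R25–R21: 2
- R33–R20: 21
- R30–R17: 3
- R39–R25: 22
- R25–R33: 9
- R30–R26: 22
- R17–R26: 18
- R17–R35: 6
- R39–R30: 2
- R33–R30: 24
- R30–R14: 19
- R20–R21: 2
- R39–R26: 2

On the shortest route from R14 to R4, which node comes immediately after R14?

R17

Compare a few routes:
R14 → R30 → R33 → R35 → R4: 19+24+7+22 = 72
R14 → R30 → R39 → R26 → R17 → R35 → R4: 19+2+2+18+6+22 = 69
R14 → R17 → R35 → R4: 20+6+22 = 48
R14 → R30 → R17 → R35 → R4: 19+3+6+22 = 50
The minimum is 48 ms via R14 → R17 → R35 → R4.
So from R14 the first move is to R17.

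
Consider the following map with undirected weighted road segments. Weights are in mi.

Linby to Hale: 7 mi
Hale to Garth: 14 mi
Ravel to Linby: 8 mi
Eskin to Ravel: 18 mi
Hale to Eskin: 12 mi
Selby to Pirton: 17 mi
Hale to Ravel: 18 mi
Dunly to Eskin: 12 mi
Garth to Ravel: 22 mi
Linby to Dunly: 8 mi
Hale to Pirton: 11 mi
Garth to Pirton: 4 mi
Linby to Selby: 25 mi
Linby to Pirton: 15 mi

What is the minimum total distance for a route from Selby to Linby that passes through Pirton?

Shortest Selby→Pirton: Selby → Pirton = 17
Best Pirton to Linby: Pirton → Linby costing 15
Total via Pirton: 17 + 15 = 32 mi.

32 mi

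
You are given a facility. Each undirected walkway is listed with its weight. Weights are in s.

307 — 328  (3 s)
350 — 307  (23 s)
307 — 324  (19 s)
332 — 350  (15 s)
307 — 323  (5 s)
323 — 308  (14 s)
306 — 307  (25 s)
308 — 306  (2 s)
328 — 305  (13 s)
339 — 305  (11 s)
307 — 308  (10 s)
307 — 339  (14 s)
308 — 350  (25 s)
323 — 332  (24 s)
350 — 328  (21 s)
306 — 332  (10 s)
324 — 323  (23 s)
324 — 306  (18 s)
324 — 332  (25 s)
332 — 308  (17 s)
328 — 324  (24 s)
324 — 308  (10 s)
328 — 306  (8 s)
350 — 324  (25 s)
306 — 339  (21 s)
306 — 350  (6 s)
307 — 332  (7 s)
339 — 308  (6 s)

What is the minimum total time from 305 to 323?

21 s

Compare a few routes:
305 - 339 - 307 - 323: 11+14+5 = 30
305 - 339 - 308 - 307 - 323: 11+6+10+5 = 32
305 - 328 - 307 - 323: 13+3+5 = 21
305 - 339 - 308 - 323: 11+6+14 = 31
The minimum is 21 s via 305 - 328 - 307 - 323.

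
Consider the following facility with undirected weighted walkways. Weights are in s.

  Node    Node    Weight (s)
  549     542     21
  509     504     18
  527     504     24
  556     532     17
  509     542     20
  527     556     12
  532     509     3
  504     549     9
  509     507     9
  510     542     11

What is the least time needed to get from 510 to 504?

41 s

Settle nodes by increasing distance from 510:
510: 0
542: 11  (via 510)
509: 31  (via 542)
549: 32  (via 542)
532: 34  (via 509)
507: 40  (via 509)
504: 41  (via 549)
Shortest route: 510 → 542 → 549 → 504 = 41 s.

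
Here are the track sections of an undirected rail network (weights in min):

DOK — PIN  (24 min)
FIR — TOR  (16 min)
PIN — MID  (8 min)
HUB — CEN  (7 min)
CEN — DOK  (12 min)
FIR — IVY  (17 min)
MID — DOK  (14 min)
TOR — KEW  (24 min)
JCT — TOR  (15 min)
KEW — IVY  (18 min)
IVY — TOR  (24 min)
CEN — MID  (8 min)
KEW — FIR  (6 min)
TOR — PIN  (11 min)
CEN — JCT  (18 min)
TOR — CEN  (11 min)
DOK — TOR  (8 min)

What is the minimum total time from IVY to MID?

43 min

Settle nodes by increasing distance from IVY:
IVY: 0
FIR: 17  (via IVY)
KEW: 18  (via IVY)
TOR: 24  (via IVY)
DOK: 32  (via TOR)
PIN: 35  (via TOR)
CEN: 35  (via TOR)
JCT: 39  (via TOR)
HUB: 42  (via CEN)
MID: 43  (via PIN)
Shortest route: IVY–TOR–PIN–MID = 43 min.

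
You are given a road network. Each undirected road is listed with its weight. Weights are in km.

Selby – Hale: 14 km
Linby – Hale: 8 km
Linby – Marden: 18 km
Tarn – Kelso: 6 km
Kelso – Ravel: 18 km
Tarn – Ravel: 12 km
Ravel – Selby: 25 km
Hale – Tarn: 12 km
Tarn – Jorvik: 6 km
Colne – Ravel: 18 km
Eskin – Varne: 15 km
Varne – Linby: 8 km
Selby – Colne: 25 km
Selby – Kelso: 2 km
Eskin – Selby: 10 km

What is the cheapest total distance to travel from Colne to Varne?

Shortest distances from Colne:
Colne: 0
Ravel: 18  (via Colne)
Selby: 25  (via Colne)
Kelso: 27  (via Selby)
Tarn: 30  (via Ravel)
Eskin: 35  (via Selby)
Jorvik: 36  (via Tarn)
Hale: 39  (via Selby)
Linby: 47  (via Hale)
Varne: 50  (via Eskin)
Shortest route: Colne → Selby → Eskin → Varne = 50 km.

50 km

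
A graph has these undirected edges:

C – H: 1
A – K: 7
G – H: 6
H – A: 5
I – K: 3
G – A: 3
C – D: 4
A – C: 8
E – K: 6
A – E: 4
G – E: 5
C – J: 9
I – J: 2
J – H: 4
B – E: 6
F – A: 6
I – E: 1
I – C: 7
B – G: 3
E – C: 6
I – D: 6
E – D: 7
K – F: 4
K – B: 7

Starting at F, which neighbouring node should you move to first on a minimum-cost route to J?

K

Candidate routes:
F–K–E–I–J: 4+6+1+2 = 13
F–K–I–J: 4+3+2 = 9
The minimum is 9 via F–K–I–J.
So from F the first move is to K.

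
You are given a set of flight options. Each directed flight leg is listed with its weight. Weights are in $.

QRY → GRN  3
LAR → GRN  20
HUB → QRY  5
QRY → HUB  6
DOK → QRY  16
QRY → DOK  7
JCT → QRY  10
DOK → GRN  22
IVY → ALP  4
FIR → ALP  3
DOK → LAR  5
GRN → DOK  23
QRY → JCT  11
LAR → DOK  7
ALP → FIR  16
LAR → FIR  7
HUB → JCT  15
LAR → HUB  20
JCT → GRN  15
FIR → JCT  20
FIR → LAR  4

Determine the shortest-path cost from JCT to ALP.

$32

Settle nodes by increasing distance from JCT:
JCT: 0
QRY: 10  (via JCT)
GRN: 13  (via QRY)
HUB: 16  (via QRY)
DOK: 17  (via QRY)
LAR: 22  (via DOK)
FIR: 29  (via LAR)
ALP: 32  (via FIR)
Shortest route: JCT–QRY–DOK–LAR–FIR–ALP = $32.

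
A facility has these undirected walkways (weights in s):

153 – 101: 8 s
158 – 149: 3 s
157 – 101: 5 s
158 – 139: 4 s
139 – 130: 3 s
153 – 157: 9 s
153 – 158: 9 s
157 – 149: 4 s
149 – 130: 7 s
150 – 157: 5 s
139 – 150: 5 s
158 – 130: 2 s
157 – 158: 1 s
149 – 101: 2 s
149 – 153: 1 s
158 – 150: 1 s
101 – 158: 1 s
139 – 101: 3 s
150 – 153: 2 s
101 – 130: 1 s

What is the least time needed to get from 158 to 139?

Compare a few routes:
158 - 139: 4 = 4
158 - 130 - 139: 2+3 = 5
158 - 101 - 130 - 139: 1+1+3 = 5
The minimum is 4 s via 158 - 139.

4 s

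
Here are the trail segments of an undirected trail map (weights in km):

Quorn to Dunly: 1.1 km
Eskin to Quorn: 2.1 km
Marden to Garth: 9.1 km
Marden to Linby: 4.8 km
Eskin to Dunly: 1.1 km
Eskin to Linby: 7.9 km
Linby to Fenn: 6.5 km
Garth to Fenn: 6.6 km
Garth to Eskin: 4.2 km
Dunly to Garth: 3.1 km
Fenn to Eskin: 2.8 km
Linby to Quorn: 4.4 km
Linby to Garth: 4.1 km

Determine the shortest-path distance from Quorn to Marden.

9.2 km

Settle nodes by increasing distance from Quorn:
Quorn: 0
Dunly: 1.1  (via Quorn)
Eskin: 2.1  (via Quorn)
Garth: 4.2  (via Dunly)
Linby: 4.4  (via Quorn)
Fenn: 4.9  (via Eskin)
Marden: 9.2  (via Linby)
Shortest route: Quorn–Linby–Marden = 9.2 km.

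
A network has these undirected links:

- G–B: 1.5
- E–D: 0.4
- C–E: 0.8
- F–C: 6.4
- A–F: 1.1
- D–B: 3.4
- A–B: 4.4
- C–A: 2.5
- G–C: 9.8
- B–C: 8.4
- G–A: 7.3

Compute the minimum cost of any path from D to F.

Settle nodes by increasing distance from D:
D: 0
E: 0.4  (via D)
C: 1.2  (via E)
B: 3.4  (via D)
A: 3.7  (via C)
F: 4.8  (via A)
Shortest route: D–E–C–A–F = 4.8.

4.8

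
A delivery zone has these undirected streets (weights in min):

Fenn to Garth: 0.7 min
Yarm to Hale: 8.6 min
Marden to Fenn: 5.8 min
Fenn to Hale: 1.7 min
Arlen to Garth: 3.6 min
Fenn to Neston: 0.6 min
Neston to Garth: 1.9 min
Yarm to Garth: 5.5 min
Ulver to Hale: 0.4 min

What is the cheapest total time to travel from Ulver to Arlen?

6.4 min

Running Dijkstra from Ulver:
Ulver: 0
Hale: 0.4  (via Ulver)
Fenn: 2.1  (via Hale)
Neston: 2.7  (via Fenn)
Garth: 2.8  (via Fenn)
Arlen: 6.4  (via Garth)
Shortest route: Ulver–Hale–Fenn–Garth–Arlen = 6.4 min.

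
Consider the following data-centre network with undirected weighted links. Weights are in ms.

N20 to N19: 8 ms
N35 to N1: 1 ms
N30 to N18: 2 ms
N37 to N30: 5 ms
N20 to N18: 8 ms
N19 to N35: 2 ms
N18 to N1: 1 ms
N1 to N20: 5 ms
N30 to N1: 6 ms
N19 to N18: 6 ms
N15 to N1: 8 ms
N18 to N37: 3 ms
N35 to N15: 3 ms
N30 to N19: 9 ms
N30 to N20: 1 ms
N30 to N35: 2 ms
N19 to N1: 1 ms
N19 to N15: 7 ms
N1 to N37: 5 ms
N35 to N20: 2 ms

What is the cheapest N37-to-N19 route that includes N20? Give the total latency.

Best N37 to N20: N37–N30–N20 costing 6
Shortest N20→N19: N20–N35–N19 = 4
Total via N20: 6 + 4 = 10 ms.

10 ms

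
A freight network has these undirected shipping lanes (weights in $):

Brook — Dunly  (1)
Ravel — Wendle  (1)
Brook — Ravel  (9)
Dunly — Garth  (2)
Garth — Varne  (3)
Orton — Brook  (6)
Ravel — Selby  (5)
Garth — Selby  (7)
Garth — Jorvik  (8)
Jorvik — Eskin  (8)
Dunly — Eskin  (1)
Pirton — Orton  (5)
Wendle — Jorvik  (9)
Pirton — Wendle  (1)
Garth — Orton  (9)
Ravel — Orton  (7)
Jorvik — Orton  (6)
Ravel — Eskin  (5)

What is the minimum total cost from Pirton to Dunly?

$8

Settle nodes by increasing distance from Pirton:
Pirton: 0
Wendle: 1  (via Pirton)
Ravel: 2  (via Wendle)
Orton: 5  (via Pirton)
Selby: 7  (via Ravel)
Eskin: 7  (via Ravel)
Dunly: 8  (via Eskin)
Shortest route: Pirton–Wendle–Ravel–Eskin–Dunly = $8.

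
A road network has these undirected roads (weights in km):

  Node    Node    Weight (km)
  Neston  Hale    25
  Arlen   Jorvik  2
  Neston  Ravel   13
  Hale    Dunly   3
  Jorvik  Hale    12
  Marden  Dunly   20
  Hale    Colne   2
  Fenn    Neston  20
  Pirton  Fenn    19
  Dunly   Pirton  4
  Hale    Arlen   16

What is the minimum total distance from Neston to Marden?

48 km

Compare a few routes:
Neston → Hale → Dunly → Marden: 25+3+20 = 48
Neston → Fenn → Pirton → Dunly → Marden: 20+19+4+20 = 63
The minimum is 48 km via Neston → Hale → Dunly → Marden.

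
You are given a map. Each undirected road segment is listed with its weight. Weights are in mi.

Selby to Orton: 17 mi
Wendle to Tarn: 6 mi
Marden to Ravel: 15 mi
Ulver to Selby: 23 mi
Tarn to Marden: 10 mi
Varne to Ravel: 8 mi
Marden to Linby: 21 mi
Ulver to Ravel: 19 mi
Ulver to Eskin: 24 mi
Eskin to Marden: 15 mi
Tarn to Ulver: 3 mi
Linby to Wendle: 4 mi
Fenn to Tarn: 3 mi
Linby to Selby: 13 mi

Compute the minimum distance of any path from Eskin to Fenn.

28 mi

Shortest distances from Eskin:
Eskin: 0
Marden: 15  (via Eskin)
Ulver: 24  (via Eskin)
Tarn: 25  (via Marden)
Fenn: 28  (via Tarn)
Shortest route: Eskin–Marden–Tarn–Fenn = 28 mi.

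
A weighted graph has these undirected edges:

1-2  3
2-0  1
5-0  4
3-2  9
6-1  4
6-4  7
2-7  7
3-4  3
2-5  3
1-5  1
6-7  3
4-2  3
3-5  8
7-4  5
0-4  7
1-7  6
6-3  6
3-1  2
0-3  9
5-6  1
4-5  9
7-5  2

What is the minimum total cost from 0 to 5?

4

Running Dijkstra from 0:
0: 0
2: 1  (via 0)
1: 4  (via 2)
4: 4  (via 2)
5: 4  (via 0)
Shortest route: 0 → 5 = 4.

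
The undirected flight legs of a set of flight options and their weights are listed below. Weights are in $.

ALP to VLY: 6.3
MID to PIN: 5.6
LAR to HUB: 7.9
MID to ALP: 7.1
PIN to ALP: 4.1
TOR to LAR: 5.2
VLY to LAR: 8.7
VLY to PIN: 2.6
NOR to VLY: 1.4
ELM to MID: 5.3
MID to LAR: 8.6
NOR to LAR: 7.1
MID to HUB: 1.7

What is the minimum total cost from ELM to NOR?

Shortest distances from ELM:
ELM: 0
MID: 5.3  (via ELM)
HUB: 7  (via MID)
PIN: 10.9  (via MID)
ALP: 12.4  (via MID)
VLY: 13.5  (via PIN)
LAR: 13.9  (via MID)
NOR: 14.9  (via VLY)
Shortest route: ELM → MID → PIN → VLY → NOR = $14.9.

$14.9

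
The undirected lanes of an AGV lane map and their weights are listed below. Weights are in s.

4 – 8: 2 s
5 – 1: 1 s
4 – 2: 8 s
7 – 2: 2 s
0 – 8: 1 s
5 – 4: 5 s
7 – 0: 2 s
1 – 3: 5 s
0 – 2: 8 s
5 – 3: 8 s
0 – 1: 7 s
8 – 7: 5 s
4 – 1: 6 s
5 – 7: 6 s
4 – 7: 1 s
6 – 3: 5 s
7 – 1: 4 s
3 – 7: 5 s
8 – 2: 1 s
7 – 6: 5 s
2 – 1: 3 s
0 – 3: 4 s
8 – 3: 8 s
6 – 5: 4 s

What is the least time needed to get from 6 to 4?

Enumerating some paths:
6 → 5 → 4: 4+5 = 9
6 → 7 → 0 → 8 → 4: 5+2+1+2 = 10
6 → 7 → 2 → 8 → 4: 5+2+1+2 = 10
6 → 7 → 4: 5+1 = 6
Cheapest is 6 → 7 → 4 at 6 s.

6 s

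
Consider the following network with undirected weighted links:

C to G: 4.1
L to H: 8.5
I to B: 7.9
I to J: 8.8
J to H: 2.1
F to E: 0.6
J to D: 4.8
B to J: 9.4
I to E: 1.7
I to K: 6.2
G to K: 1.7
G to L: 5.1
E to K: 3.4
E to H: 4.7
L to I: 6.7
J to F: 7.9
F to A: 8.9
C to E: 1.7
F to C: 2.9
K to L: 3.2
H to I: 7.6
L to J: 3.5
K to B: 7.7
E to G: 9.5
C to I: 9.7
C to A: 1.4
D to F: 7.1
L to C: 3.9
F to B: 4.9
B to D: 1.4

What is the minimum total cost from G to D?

Running Dijkstra from G:
G: 0
K: 1.7  (via G)
C: 4.1  (via G)
L: 4.9  (via K)
E: 5.1  (via K)
A: 5.5  (via C)
F: 5.7  (via E)
I: 6.8  (via E)
J: 8.4  (via L)
B: 9.4  (via K)
H: 9.8  (via E)
D: 10.8  (via B)
Shortest route: G–K–B–D = 10.8.

10.8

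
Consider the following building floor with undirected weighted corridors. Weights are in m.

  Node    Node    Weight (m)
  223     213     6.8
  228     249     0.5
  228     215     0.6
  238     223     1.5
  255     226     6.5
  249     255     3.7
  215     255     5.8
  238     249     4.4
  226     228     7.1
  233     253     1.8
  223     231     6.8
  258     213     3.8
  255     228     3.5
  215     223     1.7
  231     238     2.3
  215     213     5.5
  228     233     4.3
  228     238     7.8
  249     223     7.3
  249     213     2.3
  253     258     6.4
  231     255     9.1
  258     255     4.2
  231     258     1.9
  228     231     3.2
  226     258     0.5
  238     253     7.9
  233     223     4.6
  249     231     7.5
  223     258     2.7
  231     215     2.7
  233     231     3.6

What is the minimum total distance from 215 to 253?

6.7 m

Candidate routes:
215 - 228 - 233 - 253: 0.6+4.3+1.8 = 6.7
215 - 228 - 231 - 233 - 253: 0.6+3.2+3.6+1.8 = 9.2
215 - 223 - 233 - 253: 1.7+4.6+1.8 = 8.1
215 - 231 - 233 - 253: 2.7+3.6+1.8 = 8.1
The minimum is 6.7 m via 215 - 228 - 233 - 253.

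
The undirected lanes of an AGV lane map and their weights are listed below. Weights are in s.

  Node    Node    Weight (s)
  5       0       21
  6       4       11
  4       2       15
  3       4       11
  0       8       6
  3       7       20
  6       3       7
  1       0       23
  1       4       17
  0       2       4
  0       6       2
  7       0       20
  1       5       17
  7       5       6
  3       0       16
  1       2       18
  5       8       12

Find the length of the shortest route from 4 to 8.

Running Dijkstra from 4:
4: 0
3: 11  (via 4)
6: 11  (via 4)
0: 13  (via 6)
2: 15  (via 4)
1: 17  (via 4)
8: 19  (via 0)
Shortest route: 4 → 6 → 0 → 8 = 19 s.

19 s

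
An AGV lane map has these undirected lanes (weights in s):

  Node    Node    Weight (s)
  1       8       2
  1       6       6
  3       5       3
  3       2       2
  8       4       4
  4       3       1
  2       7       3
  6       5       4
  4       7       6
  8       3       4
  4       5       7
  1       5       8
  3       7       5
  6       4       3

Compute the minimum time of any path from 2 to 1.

Running Dijkstra from 2:
2: 0
3: 2  (via 2)
4: 3  (via 3)
7: 3  (via 2)
5: 5  (via 3)
6: 6  (via 4)
8: 6  (via 3)
1: 8  (via 8)
Shortest route: 2 → 3 → 8 → 1 = 8 s.

8 s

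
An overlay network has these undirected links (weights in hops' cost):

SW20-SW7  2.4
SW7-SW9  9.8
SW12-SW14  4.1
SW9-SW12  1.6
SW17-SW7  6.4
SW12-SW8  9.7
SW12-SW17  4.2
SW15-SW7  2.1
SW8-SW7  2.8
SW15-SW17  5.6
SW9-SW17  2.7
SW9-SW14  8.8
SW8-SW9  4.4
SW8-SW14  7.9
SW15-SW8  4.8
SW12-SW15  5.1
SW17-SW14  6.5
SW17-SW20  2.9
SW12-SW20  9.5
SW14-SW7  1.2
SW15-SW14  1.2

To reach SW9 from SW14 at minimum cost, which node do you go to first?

SW12

Compare a few routes:
SW14 - SW7 - SW8 - SW9: 1.2+2.8+4.4 = 8.4
SW14 - SW9: 8.8 = 8.8
SW14 - SW15 - SW12 - SW9: 1.2+5.1+1.6 = 7.9
SW14 - SW12 - SW9: 4.1+1.6 = 5.7
Cheapest is SW14 - SW12 - SW9 at 5.7 hops' cost.
So from SW14 the first move is to SW12.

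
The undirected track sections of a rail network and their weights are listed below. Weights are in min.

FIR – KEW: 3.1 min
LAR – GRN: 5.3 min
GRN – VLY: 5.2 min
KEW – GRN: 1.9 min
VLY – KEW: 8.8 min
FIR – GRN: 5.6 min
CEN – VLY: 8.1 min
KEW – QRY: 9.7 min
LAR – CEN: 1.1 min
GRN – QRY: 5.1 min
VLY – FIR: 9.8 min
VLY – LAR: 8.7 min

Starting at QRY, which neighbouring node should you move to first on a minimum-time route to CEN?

GRN

Enumerating some paths:
QRY → GRN → LAR → CEN: 5.1+5.3+1.1 = 11.5
QRY → GRN → VLY → CEN: 5.1+5.2+8.1 = 18.4
QRY → KEW → GRN → LAR → CEN: 9.7+1.9+5.3+1.1 = 18
The minimum is 11.5 min via QRY → GRN → LAR → CEN.
So from QRY the first move is to GRN.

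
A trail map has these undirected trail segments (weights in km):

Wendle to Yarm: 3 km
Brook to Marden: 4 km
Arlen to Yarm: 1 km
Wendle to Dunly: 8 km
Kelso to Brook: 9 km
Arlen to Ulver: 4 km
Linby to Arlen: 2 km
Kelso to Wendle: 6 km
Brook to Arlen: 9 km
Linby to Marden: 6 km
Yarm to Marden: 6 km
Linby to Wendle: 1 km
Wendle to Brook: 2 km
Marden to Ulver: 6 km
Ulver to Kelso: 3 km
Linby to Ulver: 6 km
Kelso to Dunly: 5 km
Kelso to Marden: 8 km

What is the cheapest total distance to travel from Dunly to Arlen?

Shortest distances from Dunly:
Dunly: 0
Kelso: 5  (via Dunly)
Wendle: 8  (via Dunly)
Ulver: 8  (via Kelso)
Linby: 9  (via Wendle)
Brook: 10  (via Wendle)
Yarm: 11  (via Wendle)
Arlen: 11  (via Linby)
Shortest route: Dunly → Wendle → Linby → Arlen = 11 km.

11 km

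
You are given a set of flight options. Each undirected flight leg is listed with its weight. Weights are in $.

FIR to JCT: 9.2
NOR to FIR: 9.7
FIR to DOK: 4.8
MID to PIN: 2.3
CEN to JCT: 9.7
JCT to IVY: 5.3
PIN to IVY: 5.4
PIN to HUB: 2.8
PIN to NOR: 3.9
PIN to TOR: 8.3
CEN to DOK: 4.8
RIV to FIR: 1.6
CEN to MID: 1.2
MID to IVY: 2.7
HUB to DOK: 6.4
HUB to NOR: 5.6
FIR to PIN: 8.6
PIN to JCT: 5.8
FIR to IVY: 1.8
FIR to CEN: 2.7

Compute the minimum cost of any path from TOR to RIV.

$16.1

Running Dijkstra from TOR:
TOR: 0
PIN: 8.3  (via TOR)
MID: 10.6  (via PIN)
HUB: 11.1  (via PIN)
CEN: 11.8  (via MID)
NOR: 12.2  (via PIN)
IVY: 13.3  (via MID)
JCT: 14.1  (via PIN)
FIR: 14.5  (via CEN)
RIV: 16.1  (via FIR)
Shortest route: TOR–PIN–MID–CEN–FIR–RIV = $16.1.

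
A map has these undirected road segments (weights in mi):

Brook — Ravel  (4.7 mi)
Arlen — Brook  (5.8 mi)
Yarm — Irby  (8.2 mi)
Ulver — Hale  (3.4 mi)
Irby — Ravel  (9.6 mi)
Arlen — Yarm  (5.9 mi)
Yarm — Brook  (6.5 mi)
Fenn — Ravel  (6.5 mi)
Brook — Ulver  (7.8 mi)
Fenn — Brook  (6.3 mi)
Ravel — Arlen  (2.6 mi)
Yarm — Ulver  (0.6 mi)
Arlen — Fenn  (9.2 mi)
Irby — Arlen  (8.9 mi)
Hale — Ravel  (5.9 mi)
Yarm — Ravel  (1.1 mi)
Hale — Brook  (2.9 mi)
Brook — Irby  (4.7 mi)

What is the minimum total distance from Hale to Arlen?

Enumerating some paths:
Hale → Ulver → Yarm → Ravel → Arlen: 3.4+0.6+1.1+2.6 = 7.7
Hale → Ravel → Arlen: 5.9+2.6 = 8.5
Hale → Brook → Arlen: 2.9+5.8 = 8.7
Cheapest is Hale → Ulver → Yarm → Ravel → Arlen at 7.7 mi.

7.7 mi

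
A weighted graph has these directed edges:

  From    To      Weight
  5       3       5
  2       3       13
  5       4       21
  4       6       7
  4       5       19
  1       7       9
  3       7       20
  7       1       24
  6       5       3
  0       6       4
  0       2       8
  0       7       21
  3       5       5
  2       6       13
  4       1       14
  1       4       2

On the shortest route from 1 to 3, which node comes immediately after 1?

4

Enumerating some paths:
1–4–5–3: 2+19+5 = 26
1–4–6–5–3: 2+7+3+5 = 17
The minimum is 17 via 1–4–6–5–3.
So from 1 the first move is to 4.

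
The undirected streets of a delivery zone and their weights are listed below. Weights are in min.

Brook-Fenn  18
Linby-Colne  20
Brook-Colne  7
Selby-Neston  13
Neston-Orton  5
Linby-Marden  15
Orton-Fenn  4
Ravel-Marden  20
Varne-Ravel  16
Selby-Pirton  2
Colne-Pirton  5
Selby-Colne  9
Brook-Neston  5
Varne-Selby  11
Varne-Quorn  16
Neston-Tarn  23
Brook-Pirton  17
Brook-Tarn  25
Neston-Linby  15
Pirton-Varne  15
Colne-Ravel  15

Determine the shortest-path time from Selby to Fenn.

22 min

Compare a few routes:
Selby - Pirton - Colne - Brook - Fenn: 2+5+7+18 = 32
Selby - Colne - Brook - Neston - Orton - Fenn: 9+7+5+5+4 = 30
Selby - Neston - Orton - Fenn: 13+5+4 = 22
Selby - Pirton - Colne - Brook - Neston - Orton - Fenn: 2+5+7+5+5+4 = 28
The minimum is 22 min via Selby - Neston - Orton - Fenn.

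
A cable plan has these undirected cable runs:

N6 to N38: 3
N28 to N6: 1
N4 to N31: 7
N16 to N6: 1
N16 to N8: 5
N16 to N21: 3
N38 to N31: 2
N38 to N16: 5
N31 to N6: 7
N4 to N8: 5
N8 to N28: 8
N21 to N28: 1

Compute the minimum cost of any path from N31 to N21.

Settle nodes by increasing distance from N31:
N31: 0
N38: 2  (via N31)
N6: 5  (via N38)
N28: 6  (via N6)
N16: 6  (via N6)
N4: 7  (via N31)
N21: 7  (via N28)
Shortest route: N31–N38–N6–N28–N21 = 7.

7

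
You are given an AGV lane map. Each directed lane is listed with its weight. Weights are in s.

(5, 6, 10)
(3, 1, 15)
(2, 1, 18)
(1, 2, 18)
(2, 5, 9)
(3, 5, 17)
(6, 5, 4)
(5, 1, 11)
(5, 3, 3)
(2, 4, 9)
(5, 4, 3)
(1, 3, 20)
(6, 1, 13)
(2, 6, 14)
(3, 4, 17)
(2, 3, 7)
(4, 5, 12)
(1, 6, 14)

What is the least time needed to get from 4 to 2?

41 s

Compare a few routes:
4 → 5 → 6 → 1 → 2: 12+10+13+18 = 53
4 → 5 → 1 → 2: 12+11+18 = 41
4 → 5 → 3 → 1 → 2: 12+3+15+18 = 48
The minimum is 41 s via 4 → 5 → 1 → 2.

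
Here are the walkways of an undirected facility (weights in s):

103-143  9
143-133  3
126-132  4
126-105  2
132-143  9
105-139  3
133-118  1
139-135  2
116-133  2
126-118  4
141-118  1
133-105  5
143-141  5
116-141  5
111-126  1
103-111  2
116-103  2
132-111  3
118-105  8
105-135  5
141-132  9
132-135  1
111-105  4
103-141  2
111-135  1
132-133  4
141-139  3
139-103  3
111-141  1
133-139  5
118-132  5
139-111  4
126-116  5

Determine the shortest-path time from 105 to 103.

5 s

Candidate routes:
105 - 111 - 103: 4+2 = 6
105 - 139 - 103: 3+3 = 6
105 - 126 - 111 - 103: 2+1+2 = 5
The minimum is 5 s via 105 - 126 - 111 - 103.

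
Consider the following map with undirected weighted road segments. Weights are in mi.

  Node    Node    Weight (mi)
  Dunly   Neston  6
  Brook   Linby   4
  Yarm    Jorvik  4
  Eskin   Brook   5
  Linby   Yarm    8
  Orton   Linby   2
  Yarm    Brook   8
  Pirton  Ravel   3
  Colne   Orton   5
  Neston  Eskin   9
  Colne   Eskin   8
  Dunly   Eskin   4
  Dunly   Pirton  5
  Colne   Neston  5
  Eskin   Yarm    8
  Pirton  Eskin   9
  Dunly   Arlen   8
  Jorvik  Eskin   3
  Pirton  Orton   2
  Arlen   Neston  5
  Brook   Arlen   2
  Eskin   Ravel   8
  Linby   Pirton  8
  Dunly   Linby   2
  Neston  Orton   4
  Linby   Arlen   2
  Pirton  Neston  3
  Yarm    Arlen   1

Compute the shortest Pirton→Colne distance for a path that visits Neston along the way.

Shortest Pirton→Neston: Pirton–Neston = 3
Best Neston to Colne: Neston–Colne costing 5
Total via Neston: 3 + 5 = 8 mi.

8 mi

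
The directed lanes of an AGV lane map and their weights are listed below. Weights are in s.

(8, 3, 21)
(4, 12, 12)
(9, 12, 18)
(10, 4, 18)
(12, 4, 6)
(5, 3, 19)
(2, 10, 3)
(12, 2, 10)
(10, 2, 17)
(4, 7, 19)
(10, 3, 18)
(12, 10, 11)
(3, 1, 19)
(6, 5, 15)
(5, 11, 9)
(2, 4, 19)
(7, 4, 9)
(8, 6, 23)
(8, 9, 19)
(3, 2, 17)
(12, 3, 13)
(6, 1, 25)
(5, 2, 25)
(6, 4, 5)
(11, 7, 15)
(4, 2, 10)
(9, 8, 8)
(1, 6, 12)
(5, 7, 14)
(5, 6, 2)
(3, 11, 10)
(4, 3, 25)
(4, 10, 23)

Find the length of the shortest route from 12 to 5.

59 s

Shortest distances from 12:
12: 0
4: 6  (via 12)
2: 10  (via 12)
10: 11  (via 12)
3: 13  (via 12)
11: 23  (via 3)
7: 25  (via 4)
1: 32  (via 3)
6: 44  (via 1)
5: 59  (via 6)
Shortest route: 12–3–1–6–5 = 59 s.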